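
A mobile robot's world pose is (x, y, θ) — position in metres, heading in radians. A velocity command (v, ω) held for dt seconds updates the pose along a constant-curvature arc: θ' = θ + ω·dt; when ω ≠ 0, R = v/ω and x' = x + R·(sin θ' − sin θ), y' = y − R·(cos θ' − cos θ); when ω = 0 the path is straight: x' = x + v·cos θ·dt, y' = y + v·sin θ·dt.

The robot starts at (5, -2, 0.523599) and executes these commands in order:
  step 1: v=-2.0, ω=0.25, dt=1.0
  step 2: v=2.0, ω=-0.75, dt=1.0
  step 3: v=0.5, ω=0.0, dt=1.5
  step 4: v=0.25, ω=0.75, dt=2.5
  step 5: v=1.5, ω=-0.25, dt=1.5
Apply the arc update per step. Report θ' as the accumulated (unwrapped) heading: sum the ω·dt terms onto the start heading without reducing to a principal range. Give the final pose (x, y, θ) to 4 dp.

(5.9553, 0.2263, 1.5236)

step 1: θ'=0.7736 (R=-8.0000) → pose (3.4103, -3.2050, 0.7736)
step 2: θ'=0.0236 (R=-2.6667) → pose (5.2106, -2.4468, 0.0236)
step 3: θ'=0.0236 (straight) → pose (5.9604, -2.4291, 0.0236)
step 4: θ'=1.8986 (R=0.3333) → pose (6.2681, -1.9885, 1.8986)
step 5: θ'=1.5236 (R=-6.0000) → pose (5.9553, 0.2263, 1.5236)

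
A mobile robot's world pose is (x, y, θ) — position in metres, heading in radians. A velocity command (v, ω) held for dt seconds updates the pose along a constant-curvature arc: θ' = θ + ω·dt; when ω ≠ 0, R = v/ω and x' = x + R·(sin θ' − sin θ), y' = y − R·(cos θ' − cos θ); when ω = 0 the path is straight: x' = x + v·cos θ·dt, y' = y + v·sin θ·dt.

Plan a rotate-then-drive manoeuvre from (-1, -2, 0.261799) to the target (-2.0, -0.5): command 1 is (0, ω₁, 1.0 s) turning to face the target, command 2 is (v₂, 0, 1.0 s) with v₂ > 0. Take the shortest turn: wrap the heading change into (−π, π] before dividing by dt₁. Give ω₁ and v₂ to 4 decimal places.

ω₁ = 1.8970, v₂ = 1.8028

heading to target = atan2(-0.5−-2, -2−-1) = 2.1588
Δθ = wrap(2.1588 − 0.2618) = 1.8970; ω₁ = Δθ/dt₁ = 1.8970
distance = √((-2−-1)² + (-0.5−-2)²) = 1.8028; v₂ = distance/dt₂ = 1.8028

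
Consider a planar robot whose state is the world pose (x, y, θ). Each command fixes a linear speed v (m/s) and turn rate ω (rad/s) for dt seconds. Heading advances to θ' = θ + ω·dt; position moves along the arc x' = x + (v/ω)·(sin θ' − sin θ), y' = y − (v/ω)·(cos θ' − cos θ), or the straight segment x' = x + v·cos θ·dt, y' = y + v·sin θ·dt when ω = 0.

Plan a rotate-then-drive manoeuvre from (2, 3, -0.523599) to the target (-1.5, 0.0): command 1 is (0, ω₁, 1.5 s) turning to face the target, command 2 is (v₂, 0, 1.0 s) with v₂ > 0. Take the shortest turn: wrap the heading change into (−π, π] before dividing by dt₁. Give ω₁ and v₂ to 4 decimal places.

ω₁ = -1.2729, v₂ = 4.6098

heading to target = atan2(0−3, -1.5−2) = -2.4330
Δθ = wrap(-2.4330 − -0.5236) = -1.9094; ω₁ = Δθ/dt₁ = -1.2729
distance = √((-1.5−2)² + (0−3)²) = 4.6098; v₂ = distance/dt₂ = 4.6098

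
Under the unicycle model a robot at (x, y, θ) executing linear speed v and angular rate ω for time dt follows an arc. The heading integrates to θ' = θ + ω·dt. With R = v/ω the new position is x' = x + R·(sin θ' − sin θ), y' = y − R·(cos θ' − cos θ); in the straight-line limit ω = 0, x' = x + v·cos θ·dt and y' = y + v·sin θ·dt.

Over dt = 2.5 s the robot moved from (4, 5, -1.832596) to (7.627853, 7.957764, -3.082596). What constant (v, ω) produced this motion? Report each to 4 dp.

Δθ = -3.082596 − -1.832596 = -1.250000
ω = Δθ/dt = -1.250000/2.5 = -0.5000
R = Δx/(sin θ' − sin θ) = 4.0000
v = R·ω = 4.0000·-0.5000 = -2.0000

v = -2.0000, ω = -0.5000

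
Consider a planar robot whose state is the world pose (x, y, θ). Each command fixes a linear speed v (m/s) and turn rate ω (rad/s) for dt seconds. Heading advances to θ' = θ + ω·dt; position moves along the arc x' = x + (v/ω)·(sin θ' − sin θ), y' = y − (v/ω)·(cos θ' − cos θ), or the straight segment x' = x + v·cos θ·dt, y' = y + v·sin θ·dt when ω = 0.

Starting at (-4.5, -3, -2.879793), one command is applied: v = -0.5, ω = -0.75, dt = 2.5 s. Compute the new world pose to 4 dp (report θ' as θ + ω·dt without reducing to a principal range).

θ' = -2.8798 + -0.75·2.5 = -4.7548
R = v/ω = -0.5/-0.75 = 0.6667
x' = -4.5 + 0.6667·(sin -4.7548 − sin -2.8798) = -3.6614
y' = -3 − 0.6667·(cos -4.7548 − cos -2.8798) = -3.6722

(-3.6614, -3.6722, -4.7548)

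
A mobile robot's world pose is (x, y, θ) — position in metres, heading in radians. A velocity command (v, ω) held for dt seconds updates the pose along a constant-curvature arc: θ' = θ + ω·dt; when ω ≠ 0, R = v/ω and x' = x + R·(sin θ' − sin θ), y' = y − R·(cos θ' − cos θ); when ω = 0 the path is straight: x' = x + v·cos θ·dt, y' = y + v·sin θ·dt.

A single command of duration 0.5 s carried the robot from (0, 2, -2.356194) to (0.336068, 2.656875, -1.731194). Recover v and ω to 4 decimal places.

v = -1.5000, ω = 1.2500

Δθ = -1.731194 − -2.356194 = 0.625000
ω = Δθ/dt = 0.625000/0.5 = 1.2500
R = −Δy/(cos θ' − cos θ) = -1.2000
v = R·ω = -1.2000·1.2500 = -1.5000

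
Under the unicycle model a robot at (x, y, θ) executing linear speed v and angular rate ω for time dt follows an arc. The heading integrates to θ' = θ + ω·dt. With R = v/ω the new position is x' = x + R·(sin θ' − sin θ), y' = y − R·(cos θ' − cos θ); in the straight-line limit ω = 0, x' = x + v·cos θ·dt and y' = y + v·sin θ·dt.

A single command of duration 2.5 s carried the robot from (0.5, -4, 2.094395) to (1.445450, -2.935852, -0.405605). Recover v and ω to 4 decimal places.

v = 0.7500, ω = -1.0000

Δθ = -0.405605 − 2.094395 = -2.500000
ω = Δθ/dt = -2.500000/2.5 = -1.0000
R = −Δy/(cos θ' − cos θ) = -0.7500
v = R·ω = -0.7500·-1.0000 = 0.7500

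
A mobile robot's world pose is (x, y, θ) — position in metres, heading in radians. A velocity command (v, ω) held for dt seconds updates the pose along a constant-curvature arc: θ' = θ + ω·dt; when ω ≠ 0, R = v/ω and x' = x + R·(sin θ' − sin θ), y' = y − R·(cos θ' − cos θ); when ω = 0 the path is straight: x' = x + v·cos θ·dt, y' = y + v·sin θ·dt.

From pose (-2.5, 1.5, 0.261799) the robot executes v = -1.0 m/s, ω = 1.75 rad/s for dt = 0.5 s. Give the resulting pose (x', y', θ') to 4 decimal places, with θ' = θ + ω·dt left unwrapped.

θ' = 0.2618 + 1.75·0.5 = 1.1368
R = v/ω = -1.0/1.75 = -0.5714
x' = -2.5 + -0.5714·(sin 1.1368 − sin 0.2618) = -2.8706
y' = 1.5 − -0.5714·(cos 1.1368 − cos 0.2618) = 1.1883

(-2.8706, 1.1883, 1.1368)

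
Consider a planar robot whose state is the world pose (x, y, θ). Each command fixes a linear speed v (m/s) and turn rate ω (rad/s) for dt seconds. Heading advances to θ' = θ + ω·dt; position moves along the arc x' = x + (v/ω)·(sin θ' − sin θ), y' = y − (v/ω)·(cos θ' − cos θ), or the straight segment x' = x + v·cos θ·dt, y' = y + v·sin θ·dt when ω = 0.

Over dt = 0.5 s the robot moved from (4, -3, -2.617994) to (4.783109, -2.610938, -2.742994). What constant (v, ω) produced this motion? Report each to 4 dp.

Δθ = -2.742994 − -2.617994 = -0.125000
ω = Δθ/dt = -0.125000/0.5 = -0.2500
R = Δx/(sin θ' − sin θ) = 7.0000
v = R·ω = 7.0000·-0.2500 = -1.7500

v = -1.7500, ω = -0.2500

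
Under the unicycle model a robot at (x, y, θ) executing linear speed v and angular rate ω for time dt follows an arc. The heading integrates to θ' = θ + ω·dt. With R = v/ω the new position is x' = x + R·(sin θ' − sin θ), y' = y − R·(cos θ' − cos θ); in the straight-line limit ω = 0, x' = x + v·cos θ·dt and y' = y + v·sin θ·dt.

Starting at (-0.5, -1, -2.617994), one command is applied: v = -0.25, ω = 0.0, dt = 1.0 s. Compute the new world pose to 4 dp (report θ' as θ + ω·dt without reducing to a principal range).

θ' = -2.6180 + 0.0·1.0 = -2.6180
ω = 0 → straight: x' = -0.5 + -0.25·cos(-2.6180)·1.0 = -0.2835
y' = -1 + -0.25·sin(-2.6180)·1.0 = -0.8750

(-0.2835, -0.8750, -2.6180)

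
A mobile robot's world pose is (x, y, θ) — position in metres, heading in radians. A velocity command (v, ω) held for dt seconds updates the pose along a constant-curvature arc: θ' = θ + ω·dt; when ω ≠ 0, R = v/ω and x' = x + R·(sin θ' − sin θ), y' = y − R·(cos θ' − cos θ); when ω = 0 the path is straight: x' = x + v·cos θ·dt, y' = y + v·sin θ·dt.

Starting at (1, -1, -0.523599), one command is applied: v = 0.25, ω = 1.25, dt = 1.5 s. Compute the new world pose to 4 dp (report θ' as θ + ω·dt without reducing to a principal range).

θ' = -0.5236 + 1.25·1.5 = 1.3514
R = v/ω = 0.25/1.25 = 0.2000
x' = 1 + 0.2000·(sin 1.3514 − sin -0.5236) = 1.2952
y' = -1 − 0.2000·(cos 1.3514 − cos -0.5236) = -0.8703

(1.2952, -0.8703, 1.3514)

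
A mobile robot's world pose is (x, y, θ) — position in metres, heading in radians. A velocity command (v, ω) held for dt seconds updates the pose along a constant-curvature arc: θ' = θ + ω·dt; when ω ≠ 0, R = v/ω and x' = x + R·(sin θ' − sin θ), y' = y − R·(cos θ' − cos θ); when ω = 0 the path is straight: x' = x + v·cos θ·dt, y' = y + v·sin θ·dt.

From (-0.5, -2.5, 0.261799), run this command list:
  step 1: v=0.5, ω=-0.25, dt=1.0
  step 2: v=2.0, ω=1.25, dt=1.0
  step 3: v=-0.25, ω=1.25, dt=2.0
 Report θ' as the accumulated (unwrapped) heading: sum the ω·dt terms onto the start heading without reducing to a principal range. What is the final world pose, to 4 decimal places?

(1.8062, -1.5422, 3.7618)

step 1: θ'=0.0118 (R=-2.0000) → pose (-0.0060, -2.4320, 0.0118)
step 2: θ'=1.2618 (R=1.6000) → pose (1.4994, -1.3187, 1.2618)
step 3: θ'=3.7618 (R=-0.2000) → pose (1.8062, -1.5422, 3.7618)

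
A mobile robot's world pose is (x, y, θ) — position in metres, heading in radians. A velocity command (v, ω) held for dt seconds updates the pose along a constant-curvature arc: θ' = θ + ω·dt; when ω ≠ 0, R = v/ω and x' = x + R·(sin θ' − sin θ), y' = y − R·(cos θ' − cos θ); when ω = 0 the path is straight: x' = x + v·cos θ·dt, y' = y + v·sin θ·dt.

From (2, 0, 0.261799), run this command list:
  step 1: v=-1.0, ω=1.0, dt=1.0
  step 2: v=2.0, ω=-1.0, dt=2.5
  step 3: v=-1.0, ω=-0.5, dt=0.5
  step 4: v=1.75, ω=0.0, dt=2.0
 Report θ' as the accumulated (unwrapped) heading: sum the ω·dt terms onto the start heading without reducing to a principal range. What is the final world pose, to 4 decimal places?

step 1: θ'=1.2618 (R=-1.0000) → pose (1.3062, -0.6618, 1.2618)
step 2: θ'=-1.2382 (R=-2.0000) → pose (5.1019, -0.6170, -1.2382)
step 3: θ'=-1.4882 (R=2.0000) → pose (4.9991, -0.1290, -1.4882)
step 4: θ'=-1.4882 (straight) → pose (5.2878, -3.6171, -1.4882)

(5.2878, -3.6171, -1.4882)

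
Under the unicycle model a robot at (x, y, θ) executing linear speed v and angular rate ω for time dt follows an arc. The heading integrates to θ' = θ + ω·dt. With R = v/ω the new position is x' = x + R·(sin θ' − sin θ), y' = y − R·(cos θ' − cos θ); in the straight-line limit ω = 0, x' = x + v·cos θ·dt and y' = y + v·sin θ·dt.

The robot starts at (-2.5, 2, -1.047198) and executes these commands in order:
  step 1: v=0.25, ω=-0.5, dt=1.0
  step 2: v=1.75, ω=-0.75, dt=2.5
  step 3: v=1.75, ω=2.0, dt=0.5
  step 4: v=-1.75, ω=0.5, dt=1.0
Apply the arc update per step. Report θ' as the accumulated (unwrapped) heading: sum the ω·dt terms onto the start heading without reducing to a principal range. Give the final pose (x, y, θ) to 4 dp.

(-5.2510, 0.7100, -1.9222)

step 1: θ'=-1.5472 (R=-0.5000) → pose (-2.4332, 1.7618, -1.5472)
step 2: θ'=-3.4222 (R=-2.3333) → pose (-5.4120, -0.5353, -3.4222)
step 3: θ'=-2.4222 (R=0.8750) → pose (-6.2309, -0.7179, -2.4222)
step 4: θ'=-1.9222 (R=-3.5000) → pose (-5.2510, 0.7100, -1.9222)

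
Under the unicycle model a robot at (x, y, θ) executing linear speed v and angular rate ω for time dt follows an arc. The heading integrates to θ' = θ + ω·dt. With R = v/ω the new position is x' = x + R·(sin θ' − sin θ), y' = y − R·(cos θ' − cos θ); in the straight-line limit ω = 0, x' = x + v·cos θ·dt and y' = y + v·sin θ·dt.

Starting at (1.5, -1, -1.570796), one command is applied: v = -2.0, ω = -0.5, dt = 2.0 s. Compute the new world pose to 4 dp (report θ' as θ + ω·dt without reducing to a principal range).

θ' = -1.5708 + -0.5·2.0 = -2.5708
R = v/ω = -2.0/-0.5 = 4.0000
x' = 1.5 + 4.0000·(sin -2.5708 − sin -1.5708) = 3.3388
y' = -1 − 4.0000·(cos -2.5708 − cos -1.5708) = 2.3659

(3.3388, 2.3659, -2.5708)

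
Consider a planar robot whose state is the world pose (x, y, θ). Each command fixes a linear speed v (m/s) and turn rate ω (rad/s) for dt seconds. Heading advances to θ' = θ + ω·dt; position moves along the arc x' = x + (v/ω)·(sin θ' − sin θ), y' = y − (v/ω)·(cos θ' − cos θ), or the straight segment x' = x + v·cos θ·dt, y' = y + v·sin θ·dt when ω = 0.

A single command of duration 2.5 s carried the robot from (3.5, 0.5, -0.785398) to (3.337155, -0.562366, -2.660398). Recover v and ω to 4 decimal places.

Δθ = -2.660398 − -0.785398 = -1.875000
ω = Δθ/dt = -1.875000/2.5 = -0.7500
R = −Δy/(cos θ' − cos θ) = -0.6667
v = R·ω = -0.6667·-0.7500 = 0.5000

v = 0.5000, ω = -0.7500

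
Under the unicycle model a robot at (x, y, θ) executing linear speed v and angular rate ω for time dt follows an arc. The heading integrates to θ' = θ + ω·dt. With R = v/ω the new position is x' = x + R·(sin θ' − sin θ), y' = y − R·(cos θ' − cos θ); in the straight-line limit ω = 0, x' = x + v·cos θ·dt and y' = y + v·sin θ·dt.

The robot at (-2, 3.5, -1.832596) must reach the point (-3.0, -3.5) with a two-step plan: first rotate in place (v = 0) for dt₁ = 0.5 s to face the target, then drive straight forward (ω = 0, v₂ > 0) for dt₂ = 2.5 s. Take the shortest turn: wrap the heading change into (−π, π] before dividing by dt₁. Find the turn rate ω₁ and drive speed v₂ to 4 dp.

ω₁ = 0.2398, v₂ = 2.8284

heading to target = atan2(-3.5−3.5, -3−-2) = -1.7127
Δθ = wrap(-1.7127 − -1.8326) = 0.1199; ω₁ = Δθ/dt₁ = 0.2398
distance = √((-3−-2)² + (-3.5−3.5)²) = 7.0711; v₂ = distance/dt₂ = 2.8284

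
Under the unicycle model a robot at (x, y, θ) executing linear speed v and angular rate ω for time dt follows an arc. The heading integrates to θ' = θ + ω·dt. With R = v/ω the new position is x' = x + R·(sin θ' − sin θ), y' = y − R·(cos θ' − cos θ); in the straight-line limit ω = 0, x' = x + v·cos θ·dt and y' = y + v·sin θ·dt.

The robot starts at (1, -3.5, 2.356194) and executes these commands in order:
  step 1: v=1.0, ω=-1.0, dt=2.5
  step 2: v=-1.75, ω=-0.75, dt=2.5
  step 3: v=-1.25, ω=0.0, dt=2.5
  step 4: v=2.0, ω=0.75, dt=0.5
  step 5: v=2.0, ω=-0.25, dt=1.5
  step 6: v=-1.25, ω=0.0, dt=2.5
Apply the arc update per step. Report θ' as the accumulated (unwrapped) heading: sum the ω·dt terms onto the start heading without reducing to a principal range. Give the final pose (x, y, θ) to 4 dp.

(1.7648, 3.3075, -2.0188)

step 1: θ'=-0.1438 (R=-1.0000) → pose (1.8504, -1.8032, -0.1438)
step 2: θ'=-2.0188 (R=2.3333) → pose (0.0818, 1.5168, -2.0188)
step 3: θ'=-2.0188 (straight) → pose (1.4354, 4.3334, -2.0188)
step 4: θ'=-1.6438 (R=2.6667) → pose (1.1793, 3.3728, -1.6438)
step 5: θ'=-2.0188 (R=-8.0000) → pose (0.4111, 0.4909, -2.0188)
step 6: θ'=-2.0188 (straight) → pose (1.7648, 3.3075, -2.0188)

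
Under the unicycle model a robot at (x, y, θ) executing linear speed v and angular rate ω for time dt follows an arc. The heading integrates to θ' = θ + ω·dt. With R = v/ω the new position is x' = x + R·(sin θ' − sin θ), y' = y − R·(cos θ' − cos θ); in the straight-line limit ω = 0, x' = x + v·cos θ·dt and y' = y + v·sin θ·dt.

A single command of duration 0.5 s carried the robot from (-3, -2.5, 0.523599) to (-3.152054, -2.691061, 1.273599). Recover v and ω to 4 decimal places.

v = -0.5000, ω = 1.5000

Δθ = 1.273599 − 0.523599 = 0.750000
ω = Δθ/dt = 0.750000/0.5 = 1.5000
R = −Δy/(cos θ' − cos θ) = -0.3333
v = R·ω = -0.3333·1.5000 = -0.5000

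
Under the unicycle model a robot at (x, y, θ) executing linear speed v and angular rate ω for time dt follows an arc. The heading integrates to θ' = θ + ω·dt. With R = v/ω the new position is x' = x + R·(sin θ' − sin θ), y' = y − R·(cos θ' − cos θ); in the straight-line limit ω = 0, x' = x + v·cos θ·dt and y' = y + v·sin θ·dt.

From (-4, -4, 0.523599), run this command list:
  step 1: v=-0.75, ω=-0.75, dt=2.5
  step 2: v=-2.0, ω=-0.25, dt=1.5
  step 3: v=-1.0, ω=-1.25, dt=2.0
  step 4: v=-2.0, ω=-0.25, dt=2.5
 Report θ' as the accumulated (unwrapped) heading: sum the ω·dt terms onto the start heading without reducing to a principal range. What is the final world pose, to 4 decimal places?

step 1: θ'=-1.3514 (R=1.0000) → pose (-5.4760, -3.3516, -1.3514)
step 2: θ'=-1.7264 (R=8.0000) → pose (-5.5711, -0.3707, -1.7264)
step 3: θ'=-4.2264 (R=0.8000) → pose (-4.0734, -0.1210, -4.2264)
step 4: θ'=-4.8514 (R=8.0000) → pose (-3.2243, -4.9662, -4.8514)

(-3.2243, -4.9662, -4.8514)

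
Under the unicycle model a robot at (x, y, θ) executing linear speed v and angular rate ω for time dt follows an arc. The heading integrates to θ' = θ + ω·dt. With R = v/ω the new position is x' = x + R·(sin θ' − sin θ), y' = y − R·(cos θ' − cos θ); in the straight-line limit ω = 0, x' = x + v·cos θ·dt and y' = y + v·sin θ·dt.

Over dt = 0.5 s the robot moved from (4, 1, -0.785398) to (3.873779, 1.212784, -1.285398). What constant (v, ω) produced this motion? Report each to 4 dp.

v = -0.5000, ω = -1.0000

Δθ = -1.285398 − -0.785398 = -0.500000
ω = Δθ/dt = -0.500000/0.5 = -1.0000
R = −Δy/(cos θ' − cos θ) = 0.5000
v = R·ω = 0.5000·-1.0000 = -0.5000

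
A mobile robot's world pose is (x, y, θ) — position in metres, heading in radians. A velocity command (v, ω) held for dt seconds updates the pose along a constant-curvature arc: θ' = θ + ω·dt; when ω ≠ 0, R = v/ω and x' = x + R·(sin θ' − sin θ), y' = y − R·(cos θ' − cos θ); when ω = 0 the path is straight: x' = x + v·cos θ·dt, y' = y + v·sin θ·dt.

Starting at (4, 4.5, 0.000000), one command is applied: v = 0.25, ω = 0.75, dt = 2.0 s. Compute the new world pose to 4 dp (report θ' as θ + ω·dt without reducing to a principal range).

θ' = 0.0000 + 0.75·2.0 = 1.5000
R = v/ω = 0.25/0.75 = 0.3333
x' = 4 + 0.3333·(sin 1.5000 − sin 0.0000) = 4.3325
y' = 4.5 − 0.3333·(cos 1.5000 − cos 0.0000) = 4.8098

(4.3325, 4.8098, 1.5000)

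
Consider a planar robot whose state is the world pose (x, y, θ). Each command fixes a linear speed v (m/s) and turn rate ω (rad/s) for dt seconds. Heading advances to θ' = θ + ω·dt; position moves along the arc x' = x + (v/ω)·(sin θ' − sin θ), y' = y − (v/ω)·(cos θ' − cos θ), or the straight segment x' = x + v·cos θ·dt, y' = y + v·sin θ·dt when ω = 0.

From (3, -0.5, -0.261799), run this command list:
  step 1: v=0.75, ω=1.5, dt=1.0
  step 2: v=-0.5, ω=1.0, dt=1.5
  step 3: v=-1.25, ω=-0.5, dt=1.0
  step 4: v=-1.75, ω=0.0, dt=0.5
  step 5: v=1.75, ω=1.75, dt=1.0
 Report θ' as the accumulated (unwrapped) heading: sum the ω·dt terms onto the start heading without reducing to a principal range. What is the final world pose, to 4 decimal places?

(3.8677, -2.1990, 3.9882)

step 1: θ'=1.2382 (R=0.5000) → pose (3.6020, -0.1803, 1.2382)
step 2: θ'=2.7382 (R=-0.5000) → pose (3.8783, -0.8034, 2.7382)
step 3: θ'=2.2382 (R=2.5000) → pose (4.8606, -1.5554, 2.2382)
step 4: θ'=2.2382 (straight) → pose (5.4021, -2.2426, 2.2382)
step 5: θ'=3.9882 (R=1.0000) → pose (3.8677, -2.1990, 3.9882)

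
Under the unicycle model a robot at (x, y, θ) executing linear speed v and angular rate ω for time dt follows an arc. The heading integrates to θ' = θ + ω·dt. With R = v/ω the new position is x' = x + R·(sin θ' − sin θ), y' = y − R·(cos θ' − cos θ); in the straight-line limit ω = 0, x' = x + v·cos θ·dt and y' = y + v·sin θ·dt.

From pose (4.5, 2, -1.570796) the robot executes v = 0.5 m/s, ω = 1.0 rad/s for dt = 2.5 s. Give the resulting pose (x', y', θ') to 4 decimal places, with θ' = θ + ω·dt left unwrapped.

θ' = -1.5708 + 1.0·2.5 = 0.9292
R = v/ω = 0.5/1.0 = 0.5000
x' = 4.5 + 0.5000·(sin 0.9292 − sin -1.5708) = 5.4006
y' = 2 − 0.5000·(cos 0.9292 − cos -1.5708) = 1.7008

(5.4006, 1.7008, 0.9292)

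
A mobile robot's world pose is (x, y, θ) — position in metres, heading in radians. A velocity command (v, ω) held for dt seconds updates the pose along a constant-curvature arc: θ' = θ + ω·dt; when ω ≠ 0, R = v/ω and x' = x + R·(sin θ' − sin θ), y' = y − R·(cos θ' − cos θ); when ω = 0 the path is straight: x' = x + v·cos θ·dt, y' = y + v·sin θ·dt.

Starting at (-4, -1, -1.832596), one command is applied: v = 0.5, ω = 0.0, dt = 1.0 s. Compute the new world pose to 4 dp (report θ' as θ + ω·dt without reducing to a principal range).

(-4.1294, -1.4830, -1.8326)

θ' = -1.8326 + 0.0·1.0 = -1.8326
ω = 0 → straight: x' = -4 + 0.5·cos(-1.8326)·1.0 = -4.1294
y' = -1 + 0.5·sin(-1.8326)·1.0 = -1.4830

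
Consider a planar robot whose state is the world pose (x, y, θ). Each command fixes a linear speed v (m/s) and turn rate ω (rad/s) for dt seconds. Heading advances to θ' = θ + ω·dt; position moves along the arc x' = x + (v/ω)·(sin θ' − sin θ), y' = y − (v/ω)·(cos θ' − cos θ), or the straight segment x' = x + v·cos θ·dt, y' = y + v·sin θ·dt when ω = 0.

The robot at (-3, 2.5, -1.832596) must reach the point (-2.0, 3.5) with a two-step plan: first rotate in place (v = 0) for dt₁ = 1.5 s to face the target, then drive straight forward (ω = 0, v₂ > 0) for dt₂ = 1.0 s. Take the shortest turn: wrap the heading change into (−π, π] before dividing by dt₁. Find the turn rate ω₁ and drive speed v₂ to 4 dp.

heading to target = atan2(3.5−2.5, -2−-3) = 0.7854
Δθ = wrap(0.7854 − -1.8326) = 2.6180; ω₁ = Δθ/dt₁ = 1.7453
distance = √((-2−-3)² + (3.5−2.5)²) = 1.4142; v₂ = distance/dt₂ = 1.4142

ω₁ = 1.7453, v₂ = 1.4142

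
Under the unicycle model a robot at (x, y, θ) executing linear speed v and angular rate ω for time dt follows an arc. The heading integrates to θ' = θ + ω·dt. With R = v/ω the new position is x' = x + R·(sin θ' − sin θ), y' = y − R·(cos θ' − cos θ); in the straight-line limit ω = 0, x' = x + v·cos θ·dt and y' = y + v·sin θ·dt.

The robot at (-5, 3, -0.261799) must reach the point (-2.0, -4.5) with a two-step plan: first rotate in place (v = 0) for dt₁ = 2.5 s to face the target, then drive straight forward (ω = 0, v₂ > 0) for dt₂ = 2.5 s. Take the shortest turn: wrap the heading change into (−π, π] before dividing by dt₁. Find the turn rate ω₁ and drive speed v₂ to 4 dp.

heading to target = atan2(-4.5−3, -2−-5) = -1.1903
Δθ = wrap(-1.1903 − -0.2618) = -0.9285; ω₁ = Δθ/dt₁ = -0.3714
distance = √((-2−-5)² + (-4.5−3)²) = 8.0777; v₂ = distance/dt₂ = 3.2311

ω₁ = -0.3714, v₂ = 3.2311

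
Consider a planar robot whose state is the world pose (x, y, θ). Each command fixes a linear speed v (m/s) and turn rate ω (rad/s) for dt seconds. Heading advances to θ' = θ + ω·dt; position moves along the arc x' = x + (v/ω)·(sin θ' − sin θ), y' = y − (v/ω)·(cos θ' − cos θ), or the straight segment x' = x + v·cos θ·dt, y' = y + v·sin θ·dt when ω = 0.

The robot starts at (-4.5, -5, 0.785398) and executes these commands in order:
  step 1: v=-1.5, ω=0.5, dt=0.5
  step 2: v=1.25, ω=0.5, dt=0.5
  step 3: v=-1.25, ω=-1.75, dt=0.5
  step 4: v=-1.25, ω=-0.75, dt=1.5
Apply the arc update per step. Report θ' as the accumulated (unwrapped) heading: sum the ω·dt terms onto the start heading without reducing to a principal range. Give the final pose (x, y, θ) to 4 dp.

(-6.8677, -5.2037, -0.7146)

step 1: θ'=1.0354 (R=-3.0000) → pose (-4.9589, -5.5908, 1.0354)
step 2: θ'=1.2854 (R=2.5000) → pose (-4.7102, -5.0192, 1.2854)
step 3: θ'=0.4104 (R=0.7143) → pose (-5.1106, -5.4730, 0.4104)
step 4: θ'=-0.7146 (R=1.6667) → pose (-6.8677, -5.2037, -0.7146)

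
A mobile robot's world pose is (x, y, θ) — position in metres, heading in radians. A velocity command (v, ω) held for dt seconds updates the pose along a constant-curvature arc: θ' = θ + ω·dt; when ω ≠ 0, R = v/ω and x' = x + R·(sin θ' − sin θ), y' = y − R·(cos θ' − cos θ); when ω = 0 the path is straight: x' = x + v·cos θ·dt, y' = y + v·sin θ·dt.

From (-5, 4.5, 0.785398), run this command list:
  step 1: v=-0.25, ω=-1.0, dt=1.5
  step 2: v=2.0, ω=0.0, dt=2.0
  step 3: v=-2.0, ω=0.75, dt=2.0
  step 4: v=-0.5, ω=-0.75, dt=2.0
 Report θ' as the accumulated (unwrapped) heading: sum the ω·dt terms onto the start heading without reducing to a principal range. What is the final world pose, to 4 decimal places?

(-6.8606, 1.7058, -0.7146)

step 1: θ'=-0.7146 (R=0.2500) → pose (-5.3406, 4.4879, -0.7146)
step 2: θ'=-0.7146 (straight) → pose (-2.3192, 1.8667, -0.7146)
step 3: θ'=0.7854 (R=-2.6667) → pose (-5.9523, 1.7380, 0.7854)
step 4: θ'=-0.7146 (R=0.6667) → pose (-6.8606, 1.7058, -0.7146)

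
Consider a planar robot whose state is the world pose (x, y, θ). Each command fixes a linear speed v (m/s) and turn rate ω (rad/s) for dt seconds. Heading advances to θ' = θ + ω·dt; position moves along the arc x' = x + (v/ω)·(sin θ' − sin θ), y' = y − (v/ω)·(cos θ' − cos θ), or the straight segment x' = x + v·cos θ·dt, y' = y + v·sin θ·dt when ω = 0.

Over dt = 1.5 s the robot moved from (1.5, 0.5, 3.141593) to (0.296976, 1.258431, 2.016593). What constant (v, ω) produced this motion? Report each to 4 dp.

v = 1.0000, ω = -0.7500

Δθ = 2.016593 − 3.141593 = -1.125000
ω = Δθ/dt = -1.125000/1.5 = -0.7500
R = Δx/(sin θ' − sin θ) = -1.3333
v = R·ω = -1.3333·-0.7500 = 1.0000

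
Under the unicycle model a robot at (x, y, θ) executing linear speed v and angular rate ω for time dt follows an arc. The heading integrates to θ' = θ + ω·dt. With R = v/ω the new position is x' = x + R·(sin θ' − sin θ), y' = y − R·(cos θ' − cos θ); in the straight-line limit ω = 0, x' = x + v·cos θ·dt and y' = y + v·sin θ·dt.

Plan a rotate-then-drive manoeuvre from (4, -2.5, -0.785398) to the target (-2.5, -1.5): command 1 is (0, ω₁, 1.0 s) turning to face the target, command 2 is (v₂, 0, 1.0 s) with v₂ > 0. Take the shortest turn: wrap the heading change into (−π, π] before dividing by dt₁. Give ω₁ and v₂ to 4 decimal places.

ω₁ = -2.5088, v₂ = 6.5765

heading to target = atan2(-1.5−-2.5, -2.5−4) = 2.9889
Δθ = wrap(2.9889 − -0.7854) = -2.5088; ω₁ = Δθ/dt₁ = -2.5088
distance = √((-2.5−4)² + (-1.5−-2.5)²) = 6.5765; v₂ = distance/dt₂ = 6.5765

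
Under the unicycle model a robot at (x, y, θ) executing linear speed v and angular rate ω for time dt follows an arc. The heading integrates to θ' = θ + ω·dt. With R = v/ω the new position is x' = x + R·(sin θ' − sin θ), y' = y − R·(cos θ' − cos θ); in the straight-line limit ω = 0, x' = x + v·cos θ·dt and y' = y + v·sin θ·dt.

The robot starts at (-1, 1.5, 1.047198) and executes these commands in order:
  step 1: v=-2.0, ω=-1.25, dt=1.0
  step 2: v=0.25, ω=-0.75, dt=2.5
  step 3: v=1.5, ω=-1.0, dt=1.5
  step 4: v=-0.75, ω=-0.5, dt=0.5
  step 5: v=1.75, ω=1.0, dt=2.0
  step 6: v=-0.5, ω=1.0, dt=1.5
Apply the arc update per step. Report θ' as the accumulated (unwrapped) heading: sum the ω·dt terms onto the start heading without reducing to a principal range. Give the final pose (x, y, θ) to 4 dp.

(-7.2360, -0.8944, -0.3278)

step 1: θ'=-0.2028 (R=1.6000) → pose (-2.7079, 0.7328, -0.2028)
step 2: θ'=-2.0778 (R=-0.3333) → pose (-2.4836, 0.2444, -2.0778)
step 3: θ'=-3.5778 (R=-1.5000) → pose (-4.4287, -0.3868, -3.5778)
step 4: θ'=-3.8278 (R=1.5000) → pose (-4.1121, -0.5858, -3.8278)
step 5: θ'=-1.8278 (R=1.7500) → pose (-6.9134, -1.4949, -1.8278)
step 6: θ'=-0.3278 (R=-0.5000) → pose (-7.2360, -0.8944, -0.3278)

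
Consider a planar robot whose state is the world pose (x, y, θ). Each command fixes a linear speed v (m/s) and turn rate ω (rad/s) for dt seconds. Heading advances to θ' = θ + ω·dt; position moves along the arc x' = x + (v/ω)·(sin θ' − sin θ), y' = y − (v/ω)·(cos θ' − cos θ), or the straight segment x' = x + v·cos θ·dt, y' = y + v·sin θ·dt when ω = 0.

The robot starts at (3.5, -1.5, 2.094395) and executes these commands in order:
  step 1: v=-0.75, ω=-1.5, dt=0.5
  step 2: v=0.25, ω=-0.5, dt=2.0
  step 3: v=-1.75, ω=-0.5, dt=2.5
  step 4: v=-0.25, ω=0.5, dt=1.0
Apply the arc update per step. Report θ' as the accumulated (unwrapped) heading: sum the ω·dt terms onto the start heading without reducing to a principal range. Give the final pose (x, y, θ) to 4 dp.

(-0.2589, -0.2188, -0.4056)

step 1: θ'=1.3444 (R=0.5000) → pose (3.5542, -1.8622, 1.3444)
step 2: θ'=0.3444 (R=-0.5000) → pose (3.8727, -1.5038, 0.3444)
step 3: θ'=-0.9056 (R=3.5000) → pose (-0.0628, -0.3696, -0.9056)
step 4: θ'=-0.4056 (R=-0.5000) → pose (-0.2589, -0.2188, -0.4056)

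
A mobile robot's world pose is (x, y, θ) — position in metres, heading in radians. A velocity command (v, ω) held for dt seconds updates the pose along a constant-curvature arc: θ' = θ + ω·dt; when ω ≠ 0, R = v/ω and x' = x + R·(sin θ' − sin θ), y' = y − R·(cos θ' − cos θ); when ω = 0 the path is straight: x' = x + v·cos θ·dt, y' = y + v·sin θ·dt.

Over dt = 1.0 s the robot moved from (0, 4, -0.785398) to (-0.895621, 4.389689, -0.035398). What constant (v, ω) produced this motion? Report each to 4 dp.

Δθ = -0.035398 − -0.785398 = 0.750000
ω = Δθ/dt = 0.750000/1.0 = 0.7500
R = Δx/(sin θ' − sin θ) = -1.3333
v = R·ω = -1.3333·0.7500 = -1.0000

v = -1.0000, ω = 0.7500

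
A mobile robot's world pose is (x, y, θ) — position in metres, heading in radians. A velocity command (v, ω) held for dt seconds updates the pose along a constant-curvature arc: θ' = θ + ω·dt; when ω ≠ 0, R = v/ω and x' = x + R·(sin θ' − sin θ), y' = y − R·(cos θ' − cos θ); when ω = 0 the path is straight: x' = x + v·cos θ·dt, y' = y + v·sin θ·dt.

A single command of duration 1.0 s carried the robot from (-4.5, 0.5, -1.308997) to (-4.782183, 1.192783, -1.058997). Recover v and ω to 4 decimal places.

v = -0.7500, ω = 0.2500

Δθ = -1.058997 − -1.308997 = 0.250000
ω = Δθ/dt = 0.250000/1.0 = 0.2500
R = −Δy/(cos θ' − cos θ) = -3.0000
v = R·ω = -3.0000·0.2500 = -0.7500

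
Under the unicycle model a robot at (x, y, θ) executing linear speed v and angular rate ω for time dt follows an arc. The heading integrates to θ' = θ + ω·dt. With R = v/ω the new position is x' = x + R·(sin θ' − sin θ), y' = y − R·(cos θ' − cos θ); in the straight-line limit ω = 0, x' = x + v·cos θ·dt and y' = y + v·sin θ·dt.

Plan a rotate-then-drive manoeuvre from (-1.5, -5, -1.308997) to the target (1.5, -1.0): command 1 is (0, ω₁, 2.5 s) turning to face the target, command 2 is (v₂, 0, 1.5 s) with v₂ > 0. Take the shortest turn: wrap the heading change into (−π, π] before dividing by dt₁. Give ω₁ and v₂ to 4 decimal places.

heading to target = atan2(-1−-5, 1.5−-1.5) = 0.9273
Δθ = wrap(0.9273 − -1.3090) = 2.2363; ω₁ = Δθ/dt₁ = 0.8945
distance = √((1.5−-1.5)² + (-1−-5)²) = 5.0000; v₂ = distance/dt₂ = 3.3333

ω₁ = 0.8945, v₂ = 3.3333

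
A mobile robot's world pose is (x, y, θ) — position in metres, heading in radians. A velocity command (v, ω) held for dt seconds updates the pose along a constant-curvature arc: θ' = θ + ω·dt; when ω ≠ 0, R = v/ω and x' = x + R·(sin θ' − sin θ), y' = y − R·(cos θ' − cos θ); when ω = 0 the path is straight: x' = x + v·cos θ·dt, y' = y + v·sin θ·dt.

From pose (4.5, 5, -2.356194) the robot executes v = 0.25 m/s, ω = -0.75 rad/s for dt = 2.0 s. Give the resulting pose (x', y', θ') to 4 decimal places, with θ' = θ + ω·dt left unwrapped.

(4.0459, 4.9839, -3.8562)

θ' = -2.3562 + -0.75·2.0 = -3.8562
R = v/ω = 0.25/-0.75 = -0.3333
x' = 4.5 + -0.3333·(sin -3.8562 − sin -2.3562) = 4.0459
y' = 5 − -0.3333·(cos -3.8562 − cos -2.3562) = 4.9839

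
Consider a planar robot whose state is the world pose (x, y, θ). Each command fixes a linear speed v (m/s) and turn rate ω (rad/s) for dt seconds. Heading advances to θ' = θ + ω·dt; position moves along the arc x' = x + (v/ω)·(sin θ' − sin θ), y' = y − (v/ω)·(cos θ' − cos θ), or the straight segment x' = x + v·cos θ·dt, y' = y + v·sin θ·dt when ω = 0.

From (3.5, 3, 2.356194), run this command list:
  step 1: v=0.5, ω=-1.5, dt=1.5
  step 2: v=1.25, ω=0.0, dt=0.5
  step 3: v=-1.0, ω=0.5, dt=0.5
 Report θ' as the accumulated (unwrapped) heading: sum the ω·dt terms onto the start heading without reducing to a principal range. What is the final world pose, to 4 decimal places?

(3.8364, 3.5191, 0.3562)

step 1: θ'=0.1062 (R=-0.3333) → pose (3.7004, 3.5672, 0.1062)
step 2: θ'=0.1062 (straight) → pose (4.3219, 3.6334, 0.1062)
step 3: θ'=0.3562 (R=-2.0000) → pose (3.8364, 3.5191, 0.3562)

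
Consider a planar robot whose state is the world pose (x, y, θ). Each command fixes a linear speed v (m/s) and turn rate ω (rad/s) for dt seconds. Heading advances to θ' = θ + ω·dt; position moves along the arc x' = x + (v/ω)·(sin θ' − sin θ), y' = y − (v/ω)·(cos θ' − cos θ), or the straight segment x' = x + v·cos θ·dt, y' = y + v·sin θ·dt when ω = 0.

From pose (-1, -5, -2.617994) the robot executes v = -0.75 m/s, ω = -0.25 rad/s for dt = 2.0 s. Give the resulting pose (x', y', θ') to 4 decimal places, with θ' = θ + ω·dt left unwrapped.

θ' = -2.6180 + -0.25·2.0 = -3.1180
R = v/ω = -0.75/-0.25 = 3.0000
x' = -1 + 3.0000·(sin -3.1180 − sin -2.6180) = 0.4292
y' = -5 − 3.0000·(cos -3.1180 − cos -2.6180) = -4.5989

(0.4292, -4.5989, -3.1180)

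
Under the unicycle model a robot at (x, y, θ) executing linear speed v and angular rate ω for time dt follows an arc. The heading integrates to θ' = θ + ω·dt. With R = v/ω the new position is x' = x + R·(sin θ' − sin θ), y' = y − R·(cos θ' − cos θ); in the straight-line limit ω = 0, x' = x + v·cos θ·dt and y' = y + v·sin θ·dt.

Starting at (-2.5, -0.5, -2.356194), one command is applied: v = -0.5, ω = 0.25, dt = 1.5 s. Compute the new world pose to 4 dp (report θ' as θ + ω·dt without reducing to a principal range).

(-2.0803, 0.1163, -1.9812)

θ' = -2.3562 + 0.25·1.5 = -1.9812
R = v/ω = -0.5/0.25 = -2.0000
x' = -2.5 + -2.0000·(sin -1.9812 − sin -2.3562) = -2.0803
y' = -0.5 − -2.0000·(cos -1.9812 − cos -2.3562) = 0.1163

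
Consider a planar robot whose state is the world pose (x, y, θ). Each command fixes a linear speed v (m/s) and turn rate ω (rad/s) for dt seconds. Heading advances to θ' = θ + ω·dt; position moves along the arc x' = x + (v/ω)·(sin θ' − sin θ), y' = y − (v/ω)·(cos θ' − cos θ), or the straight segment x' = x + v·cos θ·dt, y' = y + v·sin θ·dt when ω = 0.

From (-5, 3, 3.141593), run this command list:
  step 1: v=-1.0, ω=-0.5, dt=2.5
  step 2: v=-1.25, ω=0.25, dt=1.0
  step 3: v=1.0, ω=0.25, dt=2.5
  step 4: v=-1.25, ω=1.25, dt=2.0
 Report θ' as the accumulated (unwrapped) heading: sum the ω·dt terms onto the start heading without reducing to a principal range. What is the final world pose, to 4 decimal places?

step 1: θ'=1.8916 (R=2.0000) → pose (-3.1020, 1.6306, 1.8916)
step 2: θ'=2.1416 (R=-5.0000) → pose (-2.5645, 0.5057, 2.1416)
step 3: θ'=2.7666 (R=4.0000) → pose (-4.4653, 2.0666, 2.7666)
step 4: θ'=5.2666 (R=-1.0000) → pose (-3.2487, 3.5233, 5.2666)

(-3.2487, 3.5233, 5.2666)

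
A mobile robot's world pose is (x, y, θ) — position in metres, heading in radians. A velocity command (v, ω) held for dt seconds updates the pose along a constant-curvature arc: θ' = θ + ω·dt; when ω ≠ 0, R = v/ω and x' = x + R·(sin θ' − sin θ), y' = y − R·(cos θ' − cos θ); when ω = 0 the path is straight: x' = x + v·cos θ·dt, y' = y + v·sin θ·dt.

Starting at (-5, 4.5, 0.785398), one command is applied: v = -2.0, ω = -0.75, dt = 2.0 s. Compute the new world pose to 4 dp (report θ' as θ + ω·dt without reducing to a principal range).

(-8.6331, 4.3713, -0.7146)

θ' = 0.7854 + -0.75·2.0 = -0.7146
R = v/ω = -2.0/-0.75 = 2.6667
x' = -5 + 2.6667·(sin -0.7146 − sin 0.7854) = -8.6331
y' = 4.5 − 2.6667·(cos -0.7146 − cos 0.7854) = 4.3713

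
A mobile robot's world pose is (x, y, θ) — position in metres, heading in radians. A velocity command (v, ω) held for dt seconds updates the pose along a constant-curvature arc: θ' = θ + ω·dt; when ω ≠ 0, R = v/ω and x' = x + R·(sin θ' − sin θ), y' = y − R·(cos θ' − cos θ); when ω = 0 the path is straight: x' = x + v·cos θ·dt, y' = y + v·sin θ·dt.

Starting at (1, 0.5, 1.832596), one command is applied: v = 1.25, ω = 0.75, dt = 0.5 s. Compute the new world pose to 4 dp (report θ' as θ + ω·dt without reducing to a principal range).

θ' = 1.8326 + 0.75·0.5 = 2.2076
R = v/ω = 1.25/0.75 = 1.6667
x' = 1 + 1.6667·(sin 2.2076 − sin 1.8326) = 0.7301
y' = 0.5 − 1.6667·(cos 2.2076 − cos 1.8326) = 1.0597

(0.7301, 1.0597, 2.2076)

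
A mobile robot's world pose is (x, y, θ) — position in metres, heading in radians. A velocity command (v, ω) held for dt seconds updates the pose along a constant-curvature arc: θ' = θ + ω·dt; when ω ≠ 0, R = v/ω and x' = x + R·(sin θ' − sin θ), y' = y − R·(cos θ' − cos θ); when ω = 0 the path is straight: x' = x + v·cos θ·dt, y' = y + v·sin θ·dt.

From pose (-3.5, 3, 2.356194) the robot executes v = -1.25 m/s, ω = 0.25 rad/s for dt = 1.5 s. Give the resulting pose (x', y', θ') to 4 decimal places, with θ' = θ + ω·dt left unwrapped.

(-1.9593, 1.9507, 2.7312)

θ' = 2.3562 + 0.25·1.5 = 2.7312
R = v/ω = -1.25/0.25 = -5.0000
x' = -3.5 + -5.0000·(sin 2.7312 − sin 2.3562) = -1.9593
y' = 3 − -5.0000·(cos 2.7312 − cos 2.3562) = 1.9507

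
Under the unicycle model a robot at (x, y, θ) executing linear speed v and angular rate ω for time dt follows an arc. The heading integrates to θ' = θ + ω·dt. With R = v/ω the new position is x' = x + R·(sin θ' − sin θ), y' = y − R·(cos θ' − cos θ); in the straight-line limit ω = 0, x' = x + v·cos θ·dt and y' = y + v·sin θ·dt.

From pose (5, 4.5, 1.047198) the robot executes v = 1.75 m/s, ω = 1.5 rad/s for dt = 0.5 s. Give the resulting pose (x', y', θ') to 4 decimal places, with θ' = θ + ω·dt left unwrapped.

(5.1265, 5.3452, 1.7972)

θ' = 1.0472 + 1.5·0.5 = 1.7972
R = v/ω = 1.75/1.5 = 1.1667
x' = 5 + 1.1667·(sin 1.7972 − sin 1.0472) = 5.1265
y' = 4.5 − 1.1667·(cos 1.7972 − cos 1.0472) = 5.3452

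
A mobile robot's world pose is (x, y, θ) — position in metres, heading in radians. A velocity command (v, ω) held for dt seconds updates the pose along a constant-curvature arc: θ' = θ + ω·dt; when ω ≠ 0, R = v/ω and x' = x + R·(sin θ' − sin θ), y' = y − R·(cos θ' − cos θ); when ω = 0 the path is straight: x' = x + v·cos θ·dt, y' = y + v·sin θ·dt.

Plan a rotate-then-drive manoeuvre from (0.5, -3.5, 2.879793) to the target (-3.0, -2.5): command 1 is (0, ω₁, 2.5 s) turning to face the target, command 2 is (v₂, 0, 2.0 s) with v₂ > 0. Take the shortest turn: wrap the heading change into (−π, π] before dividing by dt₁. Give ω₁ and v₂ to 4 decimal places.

ω₁ = -0.0066, v₂ = 1.8200

heading to target = atan2(-2.5−-3.5, -3−0.5) = 2.8633
Δθ = wrap(2.8633 − 2.8798) = -0.0165; ω₁ = Δθ/dt₁ = -0.0066
distance = √((-3−0.5)² + (-2.5−-3.5)²) = 3.6401; v₂ = distance/dt₂ = 1.8200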